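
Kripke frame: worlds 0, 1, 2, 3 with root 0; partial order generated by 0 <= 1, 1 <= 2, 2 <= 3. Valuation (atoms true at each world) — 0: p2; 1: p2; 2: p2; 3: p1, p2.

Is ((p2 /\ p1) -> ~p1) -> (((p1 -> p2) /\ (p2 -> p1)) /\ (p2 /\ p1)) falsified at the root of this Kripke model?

0 ||- ((p2 /\ p1) -> ~p1) -> (((p1 -> p2) /\ (p2 -> p1)) /\ (p2 /\ p1)) vacuously: no world accessible from 0 forces the antecedent (p2 /\ p1) -> ~p1.
So the root 0 forces ((p2 /\ p1) -> ~p1) -> (((p1 -> p2) /\ (p2 -> p1)) /\ (p2 /\ p1)); the model is not a countermodel.

No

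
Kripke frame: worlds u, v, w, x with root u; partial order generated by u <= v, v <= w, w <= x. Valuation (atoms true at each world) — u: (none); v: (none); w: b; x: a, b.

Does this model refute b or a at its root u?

Yes

u does not force b or a: neither disjunct is forced at u.
u lacks atom b, so u does not force b.
So the root u does not force b or a; the model is a countermodel.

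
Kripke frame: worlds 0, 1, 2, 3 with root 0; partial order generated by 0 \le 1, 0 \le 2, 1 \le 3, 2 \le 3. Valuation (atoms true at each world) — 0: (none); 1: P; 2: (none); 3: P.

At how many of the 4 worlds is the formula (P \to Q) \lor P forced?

2

0: does not force it — 0 \nVdash (P \to Q) \lor P: neither disjunct is forced at 0.
1: forces it.
2: does not force it.
3: forces it.
Worlds forcing the formula: {1, 3}.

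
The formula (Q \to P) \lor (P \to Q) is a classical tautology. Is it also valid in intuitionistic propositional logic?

This is the Gödel–Dummett linearity axiom, which is not intuitionistically valid.
A Kripke countermodel: worlds s0, s1, s2; order generated by s0 \le s1, s0 \le s2; atoms true at each world — s0:{}; s1:{Q}; s2:{P}.
s0 \nVdash (Q \to P) \lor (P \to Q): neither disjunct is forced at s0.
s0 \nVdash Q \to P: at the accessible world s1, s1 \Vdash Q but s1 \nVdash P.
s1 lacks atom P, so s1 \nVdash P.
So the root s0 does not force the formula.

No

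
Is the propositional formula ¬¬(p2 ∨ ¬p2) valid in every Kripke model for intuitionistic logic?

This is the double negation of excluded middle, which is intuitionistically derivable.
Assuming ¬(p2 ∨ ¬p2): from p2 we'd get p2 ∨ ¬p2, so ¬p2; but then p2 ∨ ¬p2 again — contradiction. Hence ¬¬(p2 ∨ ¬p2).

Yes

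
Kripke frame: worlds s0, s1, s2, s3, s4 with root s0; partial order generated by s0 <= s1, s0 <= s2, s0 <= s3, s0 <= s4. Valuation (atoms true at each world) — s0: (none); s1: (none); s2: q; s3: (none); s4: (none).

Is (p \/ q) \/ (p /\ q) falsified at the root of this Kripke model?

s0 ||-/- (p \/ q) \/ (p /\ q): neither disjunct is forced at s0.
s0 ||-/- p \/ q: neither disjunct is forced at s0.
s0 lacks atom p, so s0 ||-/- p.
So the root s0 does not force (p \/ q) \/ (p /\ q); the model is a countermodel.

Yes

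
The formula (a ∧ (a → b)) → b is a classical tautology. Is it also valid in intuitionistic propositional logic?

This is modus ponens in implicational form, which is intuitionistically derivable.
If a world forces a and a → b, then applying the implication at that world (which is accessible from itself) gives b.

Yes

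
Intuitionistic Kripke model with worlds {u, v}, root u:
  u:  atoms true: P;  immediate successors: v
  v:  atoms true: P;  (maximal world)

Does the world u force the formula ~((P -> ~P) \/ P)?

No

u ||-/- ~((P -> ~P) \/ P) since u is accessible from u and u ||- (P -> ~P) \/ P.
u ||- (P -> ~P) \/ P via the disjunct P.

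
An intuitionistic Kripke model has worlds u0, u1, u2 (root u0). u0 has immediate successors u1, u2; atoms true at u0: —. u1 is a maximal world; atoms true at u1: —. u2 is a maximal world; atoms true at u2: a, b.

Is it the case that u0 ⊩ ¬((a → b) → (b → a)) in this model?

No

u0 ⊮ ¬((a → b) → (b → a)) since u0 is accessible from u0 and u0 ⊩ (a → b) → (b → a).
u0 ⊩ (a → b) → (b → a): every world accessible from u0 that forces a → b (namely u0, u1, u2) also forces b → a.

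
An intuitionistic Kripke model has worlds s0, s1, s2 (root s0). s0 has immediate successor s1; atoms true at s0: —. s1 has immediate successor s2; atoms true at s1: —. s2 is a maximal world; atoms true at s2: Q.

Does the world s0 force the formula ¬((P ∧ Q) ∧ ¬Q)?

s0 ⊩ ¬((P ∧ Q) ∧ ¬Q): no world accessible from s0 forces (P ∧ Q) ∧ ¬Q.

Yes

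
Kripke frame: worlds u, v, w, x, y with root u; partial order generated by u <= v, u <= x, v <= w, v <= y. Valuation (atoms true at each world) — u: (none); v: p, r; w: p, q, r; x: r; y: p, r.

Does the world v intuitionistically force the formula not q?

v does not force not q since w is accessible from v and w forces q.

No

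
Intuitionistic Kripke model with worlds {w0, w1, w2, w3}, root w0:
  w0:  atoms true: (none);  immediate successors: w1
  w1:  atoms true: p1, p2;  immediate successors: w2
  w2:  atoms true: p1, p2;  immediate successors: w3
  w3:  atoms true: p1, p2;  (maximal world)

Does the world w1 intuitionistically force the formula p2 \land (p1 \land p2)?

Yes

w1 \Vdash p2 \land (p1 \land p2) since w1 forces both conjuncts.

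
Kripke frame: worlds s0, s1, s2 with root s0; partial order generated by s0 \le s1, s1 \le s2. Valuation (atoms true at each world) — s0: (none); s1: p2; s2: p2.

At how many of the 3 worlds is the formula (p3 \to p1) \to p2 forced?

s0: does not force it — s0 \nVdash (p3 \to p1) \to p2: already at s0 itself, s0 \Vdash p3 \to p1 but s0 \nVdash p2.
s1: forces it.
s2: forces it.
Worlds forcing the formula: {s1, s2}.

2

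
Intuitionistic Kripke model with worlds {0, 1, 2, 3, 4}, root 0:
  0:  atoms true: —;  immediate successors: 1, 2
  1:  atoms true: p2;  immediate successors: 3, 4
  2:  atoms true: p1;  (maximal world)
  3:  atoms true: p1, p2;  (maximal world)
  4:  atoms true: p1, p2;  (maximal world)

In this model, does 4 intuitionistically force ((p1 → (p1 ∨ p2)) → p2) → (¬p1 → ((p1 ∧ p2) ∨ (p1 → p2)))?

4 ⊩ ((p1 → (p1 ∨ p2)) → p2) → (¬p1 → ((p1 ∧ p2) ∨ (p1 → p2))): every world accessible from 4 that forces (p1 → (p1 ∨ p2)) → p2 (namely 4) also forces ¬p1 → ((p1 ∧ p2) ∨ (p1 → p2)).

Yes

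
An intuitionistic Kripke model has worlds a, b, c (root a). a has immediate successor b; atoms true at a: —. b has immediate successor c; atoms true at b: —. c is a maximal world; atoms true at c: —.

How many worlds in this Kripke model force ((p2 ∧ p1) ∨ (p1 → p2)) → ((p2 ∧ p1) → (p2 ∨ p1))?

a: forces it.
b: forces it.
c: forces it.
Worlds forcing the formula: {a, b, c}.

3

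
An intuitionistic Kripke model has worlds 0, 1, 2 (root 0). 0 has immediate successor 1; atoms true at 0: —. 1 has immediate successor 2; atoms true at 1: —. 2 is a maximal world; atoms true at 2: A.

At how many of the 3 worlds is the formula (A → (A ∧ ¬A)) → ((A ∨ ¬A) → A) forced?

3

0: forces it.
1: forces it.
2: forces it.
Worlds forcing the formula: {0, 1, 2}.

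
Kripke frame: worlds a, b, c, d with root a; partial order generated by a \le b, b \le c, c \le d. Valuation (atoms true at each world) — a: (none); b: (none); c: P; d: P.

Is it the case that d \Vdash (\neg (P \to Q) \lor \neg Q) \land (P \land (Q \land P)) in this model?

d \nVdash (\neg (P \to Q) \lor \neg Q) \land (P \land (Q \land P)) since d fails P \land (Q \land P).

No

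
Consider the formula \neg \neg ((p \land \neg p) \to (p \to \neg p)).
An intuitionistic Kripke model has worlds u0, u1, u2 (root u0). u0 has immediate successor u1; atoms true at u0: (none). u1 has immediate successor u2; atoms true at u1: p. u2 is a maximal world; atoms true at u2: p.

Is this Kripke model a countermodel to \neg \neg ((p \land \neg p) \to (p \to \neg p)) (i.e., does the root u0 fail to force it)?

u0 \Vdash \neg \neg ((p \land \neg p) \to (p \to \neg p)): no world accessible from u0 forces \neg ((p \land \neg p) \to (p \to \neg p)).
So the root u0 forces \neg \neg ((p \land \neg p) \to (p \to \neg p)); the model is not a countermodel.

No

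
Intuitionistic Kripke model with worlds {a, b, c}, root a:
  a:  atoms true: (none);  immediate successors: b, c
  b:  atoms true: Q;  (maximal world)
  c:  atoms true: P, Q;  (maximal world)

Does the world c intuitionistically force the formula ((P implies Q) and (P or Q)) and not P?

c does not force ((P implies Q) and (P or Q)) and not P since c fails not P.

No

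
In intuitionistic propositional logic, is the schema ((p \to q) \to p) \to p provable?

No

This is Peirce's law, which is not intuitionistically valid.
A Kripke countermodel: worlds a, b; order generated by a \le b; atoms true at each world — a:{}; b:{p}.
a \nVdash ((p \to q) \to p) \to p: already at a itself, a \Vdash (p \to q) \to p but a \nVdash p.
a lacks atom p, so a \nVdash p.
So the root a does not force the formula.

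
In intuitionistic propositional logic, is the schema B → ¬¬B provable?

This is double-negation introduction, which is intuitionistically derivable.
If a world forces B then every accessible world forces B (persistence), so none forces ¬B; hence ¬¬B.

Yes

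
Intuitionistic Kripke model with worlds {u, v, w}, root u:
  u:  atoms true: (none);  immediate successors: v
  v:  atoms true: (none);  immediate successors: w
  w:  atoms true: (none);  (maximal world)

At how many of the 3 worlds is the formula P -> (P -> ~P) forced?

u: forces it.
v: forces it.
w: forces it.
Worlds forcing the formula: {u, v, w}.

3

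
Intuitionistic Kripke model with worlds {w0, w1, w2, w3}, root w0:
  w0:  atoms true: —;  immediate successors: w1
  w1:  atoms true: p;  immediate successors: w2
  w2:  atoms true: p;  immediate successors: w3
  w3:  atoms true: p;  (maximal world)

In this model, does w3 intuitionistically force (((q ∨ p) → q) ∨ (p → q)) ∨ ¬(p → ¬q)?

No

w3 ⊮ (((q ∨ p) → q) ∨ (p → q)) ∨ ¬(p → ¬q): neither disjunct is forced at w3.
w3 ⊮ ((q ∨ p) → q) ∨ (p → q): neither disjunct is forced at w3.
w3 ⊮ (q ∨ p) → q: already at w3 itself, w3 ⊩ q ∨ p but w3 ⊮ q.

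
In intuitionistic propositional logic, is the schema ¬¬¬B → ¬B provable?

This is triple-negation reduction, which is intuitionistically derivable.
Assume ¬¬¬B and suppose B. Then ¬¬B (double-negation introduction), contradicting ¬¬¬B. So ¬B.

Yes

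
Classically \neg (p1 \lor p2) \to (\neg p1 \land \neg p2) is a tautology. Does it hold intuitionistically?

Yes

This is a constructively valid De Morgan direction (negated disjunction to conjunction of negations), which is intuitionistically derivable.
From \neg (p1 \lor p2): if p1 held then p1 \lor p2 would, contradiction — so \neg p1; similarly \neg p2.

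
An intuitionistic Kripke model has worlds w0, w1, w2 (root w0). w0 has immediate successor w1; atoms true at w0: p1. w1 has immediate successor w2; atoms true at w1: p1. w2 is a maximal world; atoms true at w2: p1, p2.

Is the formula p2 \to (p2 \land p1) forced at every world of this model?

w0 \Vdash p2 \to (p2 \land p1): every world accessible from w0 that forces p2 (namely w2) also forces p2 \land p1.
Since the root w0 forces p2 \to (p2 \land p1) and forcing is persistent (monotone upward), every world forces it.

Yes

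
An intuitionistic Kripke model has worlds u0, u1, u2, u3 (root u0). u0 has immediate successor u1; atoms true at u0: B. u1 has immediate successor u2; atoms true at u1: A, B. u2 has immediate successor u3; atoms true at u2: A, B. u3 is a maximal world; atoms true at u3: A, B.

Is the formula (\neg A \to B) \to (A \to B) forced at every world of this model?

Yes

u0 \Vdash (\neg A \to B) \to (A \to B): every world accessible from u0 that forces \neg A \to B (namely u0, u1, u2, u3) also forces A \to B.
Since the root u0 forces (\neg A \to B) \to (A \to B) and forcing is persistent (monotone upward), every world forces it.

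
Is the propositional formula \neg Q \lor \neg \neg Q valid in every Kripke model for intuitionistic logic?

This is the weak law of excluded middle, which is not intuitionistically valid.
A Kripke countermodel: worlds u, v, w; order generated by u \le v, u \le w; atoms true at each world — u:{}; v:{Q}; w:{}.
u \nVdash \neg Q \lor \neg \neg Q: neither disjunct is forced at u.
u \nVdash \neg Q since v is accessible from u and v \Vdash Q.
So the root u does not force the formula.

No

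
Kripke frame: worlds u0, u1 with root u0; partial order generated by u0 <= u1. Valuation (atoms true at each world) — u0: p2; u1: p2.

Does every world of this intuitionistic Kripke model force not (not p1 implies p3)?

Yes

u0 forces not (not p1 implies p3): no world accessible from u0 forces not p1 implies p3.
Since the root u0 forces not (not p1 implies p3) and forcing is persistent (monotone upward), every world forces it.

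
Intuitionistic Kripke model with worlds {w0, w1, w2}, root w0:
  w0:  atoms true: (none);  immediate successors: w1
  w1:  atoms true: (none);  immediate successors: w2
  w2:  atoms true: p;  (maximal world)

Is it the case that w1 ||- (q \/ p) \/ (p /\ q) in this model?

No

w1 ||-/- (q \/ p) \/ (p /\ q): neither disjunct is forced at w1.
w1 ||-/- q \/ p: neither disjunct is forced at w1.
w1 lacks atom q, so w1 ||-/- q.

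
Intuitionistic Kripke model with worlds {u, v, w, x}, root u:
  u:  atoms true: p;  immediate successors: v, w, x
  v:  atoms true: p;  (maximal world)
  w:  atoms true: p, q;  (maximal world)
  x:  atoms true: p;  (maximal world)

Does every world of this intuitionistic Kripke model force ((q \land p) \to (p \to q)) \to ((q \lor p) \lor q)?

u \Vdash ((q \land p) \to (p \to q)) \to ((q \lor p) \lor q): every world accessible from u that forces (q \land p) \to (p \to q) (namely u, v, w, x) also forces (q \lor p) \lor q.
Since the root u forces ((q \land p) \to (p \to q)) \to ((q \lor p) \lor q) and forcing is persistent (monotone upward), every world forces it.

Yes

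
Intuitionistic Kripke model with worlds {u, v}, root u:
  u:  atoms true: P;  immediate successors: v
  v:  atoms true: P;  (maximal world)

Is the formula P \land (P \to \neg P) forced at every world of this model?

No

Not every world: u \nVdash P \land (P \to \neg P).
u \nVdash P \land (P \to \neg P) since u fails P \to \neg P.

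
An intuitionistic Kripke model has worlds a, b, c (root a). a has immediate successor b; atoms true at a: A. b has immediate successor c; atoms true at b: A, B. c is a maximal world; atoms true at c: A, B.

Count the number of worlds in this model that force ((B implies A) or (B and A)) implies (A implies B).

2

a: does not force it — a does not force ((B implies A) or (B and A)) implies (A implies B): already at a itself, a forces (B implies A) or (B and A) but a does not force A implies B.
b: forces it.
c: forces it.
Worlds forcing the formula: {b, c}.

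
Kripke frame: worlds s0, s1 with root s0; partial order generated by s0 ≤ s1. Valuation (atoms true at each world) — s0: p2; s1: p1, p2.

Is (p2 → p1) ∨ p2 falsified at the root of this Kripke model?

No

s0 ⊩ (p2 → p1) ∨ p2 via the disjunct p2.
So the root s0 forces (p2 → p1) ∨ p2; the model is not a countermodel.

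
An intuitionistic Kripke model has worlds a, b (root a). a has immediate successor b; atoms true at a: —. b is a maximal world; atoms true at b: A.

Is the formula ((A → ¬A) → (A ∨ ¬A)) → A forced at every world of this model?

Not every world: a ⊮ ((A → ¬A) → (A ∨ ¬A)) → A.
a ⊮ ((A → ¬A) → (A ∨ ¬A)) → A: already at a itself, a ⊩ (A → ¬A) → (A ∨ ¬A) but a ⊮ A.
a lacks atom A, so a ⊮ A.

No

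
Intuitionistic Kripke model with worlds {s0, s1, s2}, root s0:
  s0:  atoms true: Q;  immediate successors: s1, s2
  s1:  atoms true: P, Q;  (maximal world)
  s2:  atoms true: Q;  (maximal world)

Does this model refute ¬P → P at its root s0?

Yes

s0 ⊮ ¬P → P: at the accessible world s2, s2 ⊩ ¬P but s2 ⊮ P.
s2 lacks atom P, so s2 ⊮ P.
So the root s0 does not force ¬P → P; the model is a countermodel.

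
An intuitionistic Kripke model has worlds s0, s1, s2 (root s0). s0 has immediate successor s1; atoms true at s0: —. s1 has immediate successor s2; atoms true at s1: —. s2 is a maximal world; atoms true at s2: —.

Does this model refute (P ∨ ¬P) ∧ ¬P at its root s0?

s0 ⊩ (P ∨ ¬P) ∧ ¬P since s0 forces both conjuncts.
So the root s0 forces (P ∨ ¬P) ∧ ¬P; the model is not a countermodel.

No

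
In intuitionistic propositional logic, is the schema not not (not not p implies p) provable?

Yes

This is the double negation of double-negation elimination, which is intuitionistically derivable.
By Glivenko's theorem the double negation of any classical propositional tautology is intuitionistically provable; not not p implies p is classically a tautology.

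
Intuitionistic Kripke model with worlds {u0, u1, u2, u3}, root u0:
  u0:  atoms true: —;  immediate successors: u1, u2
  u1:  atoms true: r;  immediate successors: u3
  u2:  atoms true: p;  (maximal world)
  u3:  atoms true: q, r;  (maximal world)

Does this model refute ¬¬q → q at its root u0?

u0 ⊮ ¬¬q → q: at the accessible world u1, u1 ⊩ ¬¬q but u1 ⊮ q.
u1 lacks atom q, so u1 ⊮ q.
So the root u0 does not force ¬¬q → q; the model is a countermodel.

Yes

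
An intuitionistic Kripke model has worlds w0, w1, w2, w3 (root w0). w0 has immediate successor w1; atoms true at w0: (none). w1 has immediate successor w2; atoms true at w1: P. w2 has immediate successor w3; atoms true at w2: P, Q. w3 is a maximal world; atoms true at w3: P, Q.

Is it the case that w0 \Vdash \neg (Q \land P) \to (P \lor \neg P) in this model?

Yes

w0 \Vdash \neg (Q \land P) \to (P \lor \neg P) vacuously: no world accessible from w0 forces the antecedent \neg (Q \land P).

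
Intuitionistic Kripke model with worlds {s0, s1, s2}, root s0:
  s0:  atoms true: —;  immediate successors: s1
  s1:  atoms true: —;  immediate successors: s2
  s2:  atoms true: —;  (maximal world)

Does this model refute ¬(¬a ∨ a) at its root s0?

s0 ⊮ ¬(¬a ∨ a) since s0 is accessible from s0 and s0 ⊩ ¬a ∨ a.
s0 ⊩ ¬a ∨ a via the disjunct ¬a.
So the root s0 does not force ¬(¬a ∨ a); the model is a countermodel.

Yes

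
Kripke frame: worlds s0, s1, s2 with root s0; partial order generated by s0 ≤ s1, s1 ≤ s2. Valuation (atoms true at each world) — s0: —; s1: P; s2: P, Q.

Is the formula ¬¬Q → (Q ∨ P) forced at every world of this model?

Not every world: s0 ⊮ ¬¬Q → (Q ∨ P).
s0 ⊮ ¬¬Q → (Q ∨ P): already at s0 itself, s0 ⊩ ¬¬Q but s0 ⊮ Q ∨ P.
s0 ⊮ Q ∨ P: neither disjunct is forced at s0.

No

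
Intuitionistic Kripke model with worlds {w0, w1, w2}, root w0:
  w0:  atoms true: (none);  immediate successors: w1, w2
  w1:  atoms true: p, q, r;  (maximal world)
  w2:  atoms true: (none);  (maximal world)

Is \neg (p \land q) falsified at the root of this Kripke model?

Yes

w0 \nVdash \neg (p \land q) since w1 is accessible from w0 and w1 \Vdash p \land q.
w1 \Vdash p \land q since w1 forces both conjuncts.
So the root w0 does not force \neg (p \land q); the model is a countermodel.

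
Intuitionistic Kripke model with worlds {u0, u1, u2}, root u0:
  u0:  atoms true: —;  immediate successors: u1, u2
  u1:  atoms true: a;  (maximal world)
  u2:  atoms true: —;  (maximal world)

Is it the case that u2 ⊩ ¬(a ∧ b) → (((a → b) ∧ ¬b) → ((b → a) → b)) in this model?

u2 ⊮ ¬(a ∧ b) → (((a → b) ∧ ¬b) → ((b → a) → b)): already at u2 itself, u2 ⊩ ¬(a ∧ b) but u2 ⊮ ((a → b) ∧ ¬b) → ((b → a) → b).
u2 ⊮ ((a → b) ∧ ¬b) → ((b → a) → b): already at u2 itself, u2 ⊩ (a → b) ∧ ¬b but u2 ⊮ (b → a) → b.
u2 ⊮ (b → a) → b: already at u2 itself, u2 ⊩ b → a but u2 ⊮ b.

No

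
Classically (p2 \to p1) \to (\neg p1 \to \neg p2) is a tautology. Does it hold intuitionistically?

Yes

This is the forward direction of contraposition, which is intuitionistically derivable.
Assume p2 \to p1 and \neg p1. If p2 held then p1 would follow, contradicting \neg p1; so \neg p2.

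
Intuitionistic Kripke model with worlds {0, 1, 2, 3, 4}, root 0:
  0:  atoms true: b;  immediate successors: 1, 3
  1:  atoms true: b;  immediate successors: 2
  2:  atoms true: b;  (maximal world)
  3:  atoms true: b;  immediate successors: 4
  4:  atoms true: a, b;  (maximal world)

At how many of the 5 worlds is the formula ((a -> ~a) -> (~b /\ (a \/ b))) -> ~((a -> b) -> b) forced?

2

0: does not force it — 0 ||-/- ((a -> ~a) -> (~b /\ (a \/ b))) -> ~((a -> b) -> b): at the accessible world 3, 3 ||- (a -> ~a) -> (~b /\ (a \/ b)) but 3 ||-/- ~((a -> b) -> b).
1: forces it.
2: forces it.
3: does not force it — 3 ||-/- ((a -> ~a) -> (~b /\ (a \/ b))) -> ~((a -> b) -> b): already at 3 itself, 3 ||- (a -> ~a) -> (~b /\ (a \/ b)) but 3 ||-/- ~((a -> b) -> b).
4: does not force it.
Worlds forcing the formula: {1, 2}.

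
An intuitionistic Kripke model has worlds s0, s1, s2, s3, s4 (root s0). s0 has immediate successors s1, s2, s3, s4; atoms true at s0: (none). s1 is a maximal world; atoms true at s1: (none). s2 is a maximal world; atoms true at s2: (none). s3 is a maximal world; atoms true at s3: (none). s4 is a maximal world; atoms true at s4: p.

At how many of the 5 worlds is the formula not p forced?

3

s0: does not force it — s0 does not force not p since s4 is accessible from s0 and s4 forces p.
s1: forces it.
s2: forces it.
s3: forces it.
s4: does not force it.
Worlds forcing the formula: {s1, s2, s3}.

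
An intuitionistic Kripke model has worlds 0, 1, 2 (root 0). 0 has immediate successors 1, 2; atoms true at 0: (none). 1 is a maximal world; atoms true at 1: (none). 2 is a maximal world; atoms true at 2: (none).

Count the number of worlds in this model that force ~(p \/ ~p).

0

0: does not force it — 0 ||-/- ~(p \/ ~p) since 0 is accessible from 0 and 0 ||- p \/ ~p.
1: does not force it — 1 ||-/- ~(p \/ ~p) since 1 is accessible from 1 and 1 ||- p \/ ~p.
2: does not force it.
Worlds forcing the formula: { }.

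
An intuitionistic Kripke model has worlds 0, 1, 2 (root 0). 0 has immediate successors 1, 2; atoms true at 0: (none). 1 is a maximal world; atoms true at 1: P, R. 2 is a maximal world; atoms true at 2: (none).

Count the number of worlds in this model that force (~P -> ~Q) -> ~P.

0: does not force it — 0 ||-/- (~P -> ~Q) -> ~P: already at 0 itself, 0 ||- ~P -> ~Q but 0 ||-/- ~P.
1: does not force it.
2: forces it.
Worlds forcing the formula: {2}.

1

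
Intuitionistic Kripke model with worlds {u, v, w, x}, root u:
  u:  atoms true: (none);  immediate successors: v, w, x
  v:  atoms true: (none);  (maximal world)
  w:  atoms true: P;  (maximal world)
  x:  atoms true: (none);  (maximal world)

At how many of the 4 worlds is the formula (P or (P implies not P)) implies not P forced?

2

u: does not force it — u does not force (P or (P implies not P)) implies not P: at the accessible world w, w forces P or (P implies not P) but w does not force not P.
v: forces it.
w: does not force it.
x: forces it.
Worlds forcing the formula: {v, x}.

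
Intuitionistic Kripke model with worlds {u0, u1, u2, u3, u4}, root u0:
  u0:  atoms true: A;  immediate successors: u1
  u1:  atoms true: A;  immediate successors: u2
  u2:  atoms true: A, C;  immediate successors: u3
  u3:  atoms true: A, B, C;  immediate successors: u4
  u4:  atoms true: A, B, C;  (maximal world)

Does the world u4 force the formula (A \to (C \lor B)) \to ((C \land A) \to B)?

u4 \Vdash (A \to (C \lor B)) \to ((C \land A) \to B): every world accessible from u4 that forces A \to (C \lor B) (namely u4) also forces (C \land A) \to B.

Yes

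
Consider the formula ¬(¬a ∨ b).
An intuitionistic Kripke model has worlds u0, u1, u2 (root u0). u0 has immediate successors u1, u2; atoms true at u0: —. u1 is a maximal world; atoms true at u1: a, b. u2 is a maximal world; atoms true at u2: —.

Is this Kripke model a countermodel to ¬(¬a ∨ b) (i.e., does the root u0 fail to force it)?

u0 ⊮ ¬(¬a ∨ b) since u1 is accessible from u0 and u1 ⊩ ¬a ∨ b.
u1 ⊩ ¬a ∨ b via the disjunct b.
So the root u0 does not force ¬(¬a ∨ b); the model is a countermodel.

Yes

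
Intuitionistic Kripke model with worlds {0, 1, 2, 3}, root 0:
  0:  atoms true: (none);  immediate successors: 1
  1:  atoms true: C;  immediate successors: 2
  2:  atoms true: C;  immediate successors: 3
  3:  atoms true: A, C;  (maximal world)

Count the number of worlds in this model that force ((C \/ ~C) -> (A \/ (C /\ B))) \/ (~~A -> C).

0: does not force it — 0 ||-/- ((C \/ ~C) -> (A \/ (C /\ B))) \/ (~~A -> C): neither disjunct is forced at 0.
1: forces it.
2: forces it.
3: forces it.
Worlds forcing the formula: {1, 2, 3}.

3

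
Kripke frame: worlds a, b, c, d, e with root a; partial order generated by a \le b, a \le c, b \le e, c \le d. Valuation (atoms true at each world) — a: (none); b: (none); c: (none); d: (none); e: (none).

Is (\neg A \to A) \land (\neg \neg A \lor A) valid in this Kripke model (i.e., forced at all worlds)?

Not every world: a \nVdash (\neg A \to A) \land (\neg \neg A \lor A).
a \nVdash (\neg A \to A) \land (\neg \neg A \lor A) since a fails \neg A \to A.

No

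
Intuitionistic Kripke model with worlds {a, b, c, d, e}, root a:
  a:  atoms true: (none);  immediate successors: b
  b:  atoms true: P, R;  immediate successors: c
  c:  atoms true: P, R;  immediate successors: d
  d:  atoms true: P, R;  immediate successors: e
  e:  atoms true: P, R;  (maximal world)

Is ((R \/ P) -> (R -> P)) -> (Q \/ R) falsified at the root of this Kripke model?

Yes

a ||-/- ((R \/ P) -> (R -> P)) -> (Q \/ R): already at a itself, a ||- (R \/ P) -> (R -> P) but a ||-/- Q \/ R.
a ||-/- Q \/ R: neither disjunct is forced at a.
a lacks atom Q, so a ||-/- Q.
So the root a does not force ((R \/ P) -> (R -> P)) -> (Q \/ R); the model is a countermodel.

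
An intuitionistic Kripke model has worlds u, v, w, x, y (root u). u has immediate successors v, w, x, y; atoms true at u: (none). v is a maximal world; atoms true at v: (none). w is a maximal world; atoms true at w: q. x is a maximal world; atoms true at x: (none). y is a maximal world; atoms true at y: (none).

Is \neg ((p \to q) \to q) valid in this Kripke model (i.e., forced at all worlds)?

Not every world: u \nVdash \neg ((p \to q) \to q).
u \nVdash \neg ((p \to q) \to q) since w is accessible from u and w \Vdash (p \to q) \to q.
w \Vdash (p \to q) \to q: every world accessible from w that forces p \to q (namely w) also forces q.

No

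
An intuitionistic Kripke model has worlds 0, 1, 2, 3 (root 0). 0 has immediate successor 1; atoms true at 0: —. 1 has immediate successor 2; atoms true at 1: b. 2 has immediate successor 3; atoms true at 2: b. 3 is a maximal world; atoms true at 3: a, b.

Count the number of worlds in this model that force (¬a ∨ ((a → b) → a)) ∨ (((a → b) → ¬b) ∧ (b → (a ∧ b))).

0: does not force it — 0 ⊮ (¬a ∨ ((a → b) → a)) ∨ (((a → b) → ¬b) ∧ (b → (a ∧ b))): neither disjunct is forced at 0.
1: does not force it.
2: does not force it.
3: forces it.
Worlds forcing the formula: {3}.

1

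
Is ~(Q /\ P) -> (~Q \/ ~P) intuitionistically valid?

No

This is the constructively invalid direction of De Morgan's law for conjunction, which is not intuitionistically valid.
A Kripke countermodel: worlds a, b, c; order generated by a <= b, a <= c; atoms true at each world — a:{}; b:{Q}; c:{P}.
a ||-/- ~(Q /\ P) -> (~Q \/ ~P): already at a itself, a ||- ~(Q /\ P) but a ||-/- ~Q \/ ~P.
a ||-/- ~Q \/ ~P: neither disjunct is forced at a.
a ||-/- ~Q since b is accessible from a and b ||- Q.
So the root a does not force the formula.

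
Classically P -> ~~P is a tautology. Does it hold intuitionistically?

This is double-negation introduction, which is intuitionistically derivable.
If a world forces P then every accessible world forces P (persistence), so none forces ~P; hence ~~P.

Yes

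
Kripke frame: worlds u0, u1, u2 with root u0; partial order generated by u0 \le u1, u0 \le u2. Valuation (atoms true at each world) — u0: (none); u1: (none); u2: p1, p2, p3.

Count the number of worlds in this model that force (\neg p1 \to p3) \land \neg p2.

0

u0: does not force it — u0 \nVdash (\neg p1 \to p3) \land \neg p2 since u0 fails \neg p1 \to p3.
u1: does not force it.
u2: does not force it.
Worlds forcing the formula: { }.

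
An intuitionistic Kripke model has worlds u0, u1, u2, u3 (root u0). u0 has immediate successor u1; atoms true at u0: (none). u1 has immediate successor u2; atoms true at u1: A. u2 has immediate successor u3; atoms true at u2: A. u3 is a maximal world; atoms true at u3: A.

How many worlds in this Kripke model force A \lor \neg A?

3

u0: does not force it — u0 \nVdash A \lor \neg A: neither disjunct is forced at u0.
u1: forces it.
u2: forces it.
u3: forces it.
Worlds forcing the formula: {u1, u2, u3}.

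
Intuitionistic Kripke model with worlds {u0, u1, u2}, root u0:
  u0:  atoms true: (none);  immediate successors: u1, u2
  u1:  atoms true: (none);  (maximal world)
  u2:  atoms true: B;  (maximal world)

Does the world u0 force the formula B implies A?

u0 does not force B implies A: at the accessible world u2, u2 forces B but u2 does not force A.
u2 lacks atom A, so u2 does not force A.

No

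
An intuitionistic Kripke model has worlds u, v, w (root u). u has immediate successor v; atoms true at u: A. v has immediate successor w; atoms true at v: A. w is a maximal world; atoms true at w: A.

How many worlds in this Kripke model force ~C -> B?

u: does not force it — u ||-/- ~C -> B: already at u itself, u ||- ~C but u ||-/- B.
v: does not force it.
w: does not force it.
Worlds forcing the formula: { }.

0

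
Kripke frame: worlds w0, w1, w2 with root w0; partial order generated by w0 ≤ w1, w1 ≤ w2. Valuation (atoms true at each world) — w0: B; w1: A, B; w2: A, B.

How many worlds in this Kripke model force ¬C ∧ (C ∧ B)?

w0: does not force it — w0 ⊮ ¬C ∧ (C ∧ B) since w0 fails C ∧ B.
w1: does not force it — w1 ⊮ ¬C ∧ (C ∧ B) since w1 fails C ∧ B.
w2: does not force it — w2 ⊮ ¬C ∧ (C ∧ B) since w2 fails C ∧ B.
Worlds forcing the formula: { }.

0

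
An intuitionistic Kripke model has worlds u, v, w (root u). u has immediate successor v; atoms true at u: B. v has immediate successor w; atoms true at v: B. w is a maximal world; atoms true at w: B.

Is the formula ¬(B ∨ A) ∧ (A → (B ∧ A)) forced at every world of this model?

No

Not every world: u ⊮ ¬(B ∨ A) ∧ (A → (B ∧ A)).
u ⊮ ¬(B ∨ A) ∧ (A → (B ∧ A)) since u fails ¬(B ∨ A).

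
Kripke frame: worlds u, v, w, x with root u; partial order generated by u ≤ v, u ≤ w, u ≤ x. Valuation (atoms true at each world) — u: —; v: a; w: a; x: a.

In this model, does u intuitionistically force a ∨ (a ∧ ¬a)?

u ⊮ a ∨ (a ∧ ¬a): neither disjunct is forced at u.
u lacks atom a, so u ⊮ a.

No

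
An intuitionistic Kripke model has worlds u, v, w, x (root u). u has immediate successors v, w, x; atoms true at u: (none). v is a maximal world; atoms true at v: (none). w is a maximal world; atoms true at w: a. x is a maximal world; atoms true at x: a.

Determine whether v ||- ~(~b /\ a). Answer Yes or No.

v ||- ~(~b /\ a): no world accessible from v forces ~b /\ a.

Yes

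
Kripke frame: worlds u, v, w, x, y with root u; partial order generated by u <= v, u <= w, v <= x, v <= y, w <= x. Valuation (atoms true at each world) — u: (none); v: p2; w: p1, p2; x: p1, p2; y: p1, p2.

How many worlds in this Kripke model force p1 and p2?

u: does not force it — u does not force p1 and p2 since u fails p1.
v: does not force it — v does not force p1 and p2 since v fails p1.
w: forces it.
x: forces it.
y: forces it.
Worlds forcing the formula: {w, x, y}.

3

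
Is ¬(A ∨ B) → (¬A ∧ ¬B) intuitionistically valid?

This is a constructively valid De Morgan direction (negated disjunction to conjunction of negations), which is intuitionistically derivable.
From ¬(A ∨ B): if A held then A ∨ B would, contradiction — so ¬A; similarly ¬B.

Yes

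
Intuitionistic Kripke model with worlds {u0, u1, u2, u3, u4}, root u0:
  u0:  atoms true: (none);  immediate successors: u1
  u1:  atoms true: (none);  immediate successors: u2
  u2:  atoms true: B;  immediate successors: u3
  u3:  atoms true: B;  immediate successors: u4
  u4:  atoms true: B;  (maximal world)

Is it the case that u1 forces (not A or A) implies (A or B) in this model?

u1 does not force (not A or A) implies (A or B): already at u1 itself, u1 forces not A or A but u1 does not force A or B.
u1 does not force A or B: neither disjunct is forced at u1.
u1 lacks atom A, so u1 does not force A.

No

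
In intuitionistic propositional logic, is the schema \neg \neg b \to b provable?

This is double-negation elimination, which is not intuitionistically valid.
A Kripke countermodel: worlds 0, 1; order generated by 0 \le 1; atoms true at each world — 0:{}; 1:{b}.
0 \nVdash \neg \neg b \to b: already at 0 itself, 0 \Vdash \neg \neg b but 0 \nVdash b.
0 lacks atom b, so 0 \nVdash b.
So the root 0 does not force the formula.

No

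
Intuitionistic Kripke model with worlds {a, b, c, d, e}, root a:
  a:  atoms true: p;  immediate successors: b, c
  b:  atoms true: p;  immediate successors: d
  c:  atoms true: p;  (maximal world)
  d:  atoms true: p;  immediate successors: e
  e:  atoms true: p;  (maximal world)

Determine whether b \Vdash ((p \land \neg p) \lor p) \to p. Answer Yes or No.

Yes

b \Vdash ((p \land \neg p) \lor p) \to p: every world accessible from b that forces (p \land \neg p) \lor p (namely b, d, e) also forces p.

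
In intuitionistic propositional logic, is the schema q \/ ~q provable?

No

This is the law of excluded middle, which is not intuitionistically valid.
A Kripke countermodel: worlds s0, s1; order generated by s0 <= s1; atoms true at each world — s0:{}; s1:{q}.
s0 ||-/- q \/ ~q: neither disjunct is forced at s0.
s0 lacks atom q, so s0 ||-/- q.
So the root s0 does not force the formula.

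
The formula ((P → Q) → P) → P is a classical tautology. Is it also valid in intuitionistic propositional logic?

This is Peirce's law, which is not intuitionistically valid.
A Kripke countermodel: worlds a, b; order generated by a ≤ b; atoms true at each world — a:{}; b:{P}.
a ⊮ ((P → Q) → P) → P: already at a itself, a ⊩ (P → Q) → P but a ⊮ P.
a lacks atom P, so a ⊮ P.
So the root a does not force the formula.

No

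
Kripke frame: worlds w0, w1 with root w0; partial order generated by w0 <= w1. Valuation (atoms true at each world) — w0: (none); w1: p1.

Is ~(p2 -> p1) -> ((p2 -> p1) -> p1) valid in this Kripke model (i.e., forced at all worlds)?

Yes

w0 ||- ~(p2 -> p1) -> ((p2 -> p1) -> p1) vacuously: no world accessible from w0 forces the antecedent ~(p2 -> p1).
Since the root w0 forces ~(p2 -> p1) -> ((p2 -> p1) -> p1) and forcing is persistent (monotone upward), every world forces it.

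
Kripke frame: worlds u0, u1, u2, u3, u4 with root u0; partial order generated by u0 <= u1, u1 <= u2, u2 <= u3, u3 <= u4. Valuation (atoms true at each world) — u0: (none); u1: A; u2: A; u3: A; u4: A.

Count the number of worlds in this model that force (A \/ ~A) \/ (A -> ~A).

u0: does not force it — u0 ||-/- (A \/ ~A) \/ (A -> ~A): neither disjunct is forced at u0.
u1: forces it.
u2: forces it.
u3: forces it.
u4: forces it.
Worlds forcing the formula: {u1, u2, u3, u4}.

4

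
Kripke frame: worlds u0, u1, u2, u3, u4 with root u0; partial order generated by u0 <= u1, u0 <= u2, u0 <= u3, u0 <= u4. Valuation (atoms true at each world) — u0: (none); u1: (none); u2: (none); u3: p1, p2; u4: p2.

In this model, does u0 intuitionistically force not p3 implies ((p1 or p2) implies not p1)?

No

u0 does not force not p3 implies ((p1 or p2) implies not p1): already at u0 itself, u0 forces not p3 but u0 does not force (p1 or p2) implies not p1.
u0 does not force (p1 or p2) implies not p1: at the accessible world u3, u3 forces p1 or p2 but u3 does not force not p1.
u3 does not force not p1 since u3 is accessible from u3 and u3 forces p1.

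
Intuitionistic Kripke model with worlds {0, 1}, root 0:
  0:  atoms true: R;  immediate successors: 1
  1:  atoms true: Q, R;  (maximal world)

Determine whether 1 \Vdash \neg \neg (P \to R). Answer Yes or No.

1 \Vdash \neg \neg (P \to R): no world accessible from 1 forces \neg (P \to R).

Yes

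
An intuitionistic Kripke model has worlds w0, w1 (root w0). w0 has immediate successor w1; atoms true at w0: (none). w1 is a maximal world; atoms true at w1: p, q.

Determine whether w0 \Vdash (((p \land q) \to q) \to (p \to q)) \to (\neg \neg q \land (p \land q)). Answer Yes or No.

w0 \nVdash (((p \land q) \to q) \to (p \to q)) \to (\neg \neg q \land (p \land q)): already at w0 itself, w0 \Vdash ((p \land q) \to q) \to (p \to q) but w0 \nVdash \neg \neg q \land (p \land q).
w0 \nVdash \neg \neg q \land (p \land q) since w0 fails p \land q.

No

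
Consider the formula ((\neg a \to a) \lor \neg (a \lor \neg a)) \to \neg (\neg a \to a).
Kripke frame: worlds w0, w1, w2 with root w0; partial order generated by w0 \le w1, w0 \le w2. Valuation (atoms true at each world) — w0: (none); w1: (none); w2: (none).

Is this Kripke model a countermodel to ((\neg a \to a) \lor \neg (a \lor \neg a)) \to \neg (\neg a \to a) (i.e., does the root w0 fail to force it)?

w0 \Vdash ((\neg a \to a) \lor \neg (a \lor \neg a)) \to \neg (\neg a \to a) vacuously: no world accessible from w0 forces the antecedent (\neg a \to a) \lor \neg (a \lor \neg a).
So the root w0 forces ((\neg a \to a) \lor \neg (a \lor \neg a)) \to \neg (\neg a \to a); the model is not a countermodel.

No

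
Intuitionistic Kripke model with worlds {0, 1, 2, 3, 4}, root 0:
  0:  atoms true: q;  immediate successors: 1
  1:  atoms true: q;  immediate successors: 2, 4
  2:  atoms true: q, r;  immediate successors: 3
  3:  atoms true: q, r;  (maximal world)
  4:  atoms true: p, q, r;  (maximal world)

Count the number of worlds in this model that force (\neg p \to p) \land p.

1

0: does not force it — 0 \nVdash (\neg p \to p) \land p since 0 fails \neg p \to p.
1: does not force it.
2: does not force it.
3: does not force it.
4: forces it.
Worlds forcing the formula: {4}.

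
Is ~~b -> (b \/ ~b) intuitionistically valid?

This is a variant of double-negation elimination (deriving excluded middle from double negation), which is not intuitionistically valid.
A Kripke countermodel: worlds 0, 1; order generated by 0 <= 1; atoms true at each world — 0:{}; 1:{b}.
0 ||-/- ~~b -> (b \/ ~b): already at 0 itself, 0 ||- ~~b but 0 ||-/- b \/ ~b.
0 ||-/- b \/ ~b: neither disjunct is forced at 0.
0 lacks atom b, so 0 ||-/- b.
So the root 0 does not force the formula.

No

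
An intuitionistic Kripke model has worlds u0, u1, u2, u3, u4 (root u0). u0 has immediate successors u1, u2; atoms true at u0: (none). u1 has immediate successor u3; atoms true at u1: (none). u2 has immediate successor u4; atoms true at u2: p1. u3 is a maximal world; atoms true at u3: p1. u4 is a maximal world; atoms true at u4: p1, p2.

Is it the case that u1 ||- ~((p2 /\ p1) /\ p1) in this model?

Yes

u1 ||- ~((p2 /\ p1) /\ p1): no world accessible from u1 forces (p2 /\ p1) /\ p1.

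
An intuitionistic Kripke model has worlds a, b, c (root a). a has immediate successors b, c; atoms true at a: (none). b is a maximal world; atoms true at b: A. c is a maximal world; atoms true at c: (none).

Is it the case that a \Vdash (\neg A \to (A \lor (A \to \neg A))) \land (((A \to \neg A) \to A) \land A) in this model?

a \nVdash (\neg A \to (A \lor (A \to \neg A))) \land (((A \to \neg A) \to A) \land A) since a fails ((A \to \neg A) \to A) \land A.

No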